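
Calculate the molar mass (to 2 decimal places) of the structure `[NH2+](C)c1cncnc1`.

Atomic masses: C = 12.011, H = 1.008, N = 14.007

110.14

Molecular formula: C5H8N3+.
M = 5×12.011 + 8×1.008 + 3×14.007 = 110.14 g/mol.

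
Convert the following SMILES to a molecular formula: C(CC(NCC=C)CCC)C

Heavy atoms from the SMILES: 10 C, 1 N.
Implicit hydrogens by atom environment:
  6 × C: 2 H each → 12
  2 × C: 3 H each → 6
  2 × C: 1 H each → 2
  1 × N: 1 H
  Total hydrogens = 21.
Molecular formula: C10H21N

C10H21N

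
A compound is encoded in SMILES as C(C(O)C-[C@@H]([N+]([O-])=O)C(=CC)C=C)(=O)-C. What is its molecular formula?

Heavy atoms from the SMILES: 10 C, 1 N, 4 O.
Implicit hydrogens by atom environment:
  4 × C: 1 H each → 4
  2 × C: 3 H each → 6
  2 × C: 2 H each → 4
  2 × C: no H
  2 × O: no H
  1 × N (charge +1): no H
  1 × O: 1 H
  1 × O (charge -1): no H
  Total hydrogens = 15.
Molecular formula: C10H15NO4

C10H15NO4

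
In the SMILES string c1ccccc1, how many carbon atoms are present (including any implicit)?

The symbol for carbon appears 6 times in the SMILES. Lowercase c denotes aromatic carbon and counts toward C.

6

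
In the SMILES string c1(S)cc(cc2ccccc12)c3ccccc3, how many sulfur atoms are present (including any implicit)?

1

The symbol for sulfur appears 1 time in the SMILES.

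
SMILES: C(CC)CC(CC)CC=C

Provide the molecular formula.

C10H20

Heavy atoms from the SMILES: 10 C.
Implicit hydrogens by atom environment:
  6 × C: 2 H each → 12
  2 × C: 3 H each → 6
  2 × C: 1 H each → 2
  Total hydrogens = 20.
Molecular formula: C10H20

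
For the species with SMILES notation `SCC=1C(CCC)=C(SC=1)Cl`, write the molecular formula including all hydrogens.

C8H11ClS2

Heavy atoms from the SMILES: 8 C, 1 Cl, 2 S.
Implicit hydrogens by atom environment:
  3 × C: 2 H each → 6
  3 × C (aromatic): no H
  1 × C: 3 H
  1 × C (aromatic): 1 H
  1 × Cl: no H
  1 × S: 1 H
  1 × S (aromatic): no H
  Total hydrogens = 11.
Molecular formula: C8H11ClS2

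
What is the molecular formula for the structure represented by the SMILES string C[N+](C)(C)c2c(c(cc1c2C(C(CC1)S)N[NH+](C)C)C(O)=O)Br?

[C16H26BrN3O2S]2+

Heavy atoms from the SMILES: 1 Br, 16 C, 3 N, 2 O, 1 S.
Implicit hydrogens by atom environment:
  5 × C: 3 H each → 15
  5 × C (aromatic): no H
  2 × C: 2 H each → 4
  2 × C: 1 H each → 2
  1 × Br: no H
  1 × C (aromatic): 1 H
  1 × C: no H
  1 × N: 1 H
  1 × N (charge +1): 1 H
  1 × N (charge +1): no H
  1 × O: 1 H
  1 × O: no H
  1 × S: 1 H
  Total hydrogens = 26.
Net charge +2.
Molecular formula: [C16H26BrN3O2S]2+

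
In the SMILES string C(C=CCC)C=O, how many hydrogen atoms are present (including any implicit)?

Hydrogens are implicit in SMILES; fill each atom to its normal valence:
  3 × C: 1 H each → 3
  2 × C: 2 H each → 4
  1 × C: 3 H
  1 × O: no H
  Total hydrogens = 10.

10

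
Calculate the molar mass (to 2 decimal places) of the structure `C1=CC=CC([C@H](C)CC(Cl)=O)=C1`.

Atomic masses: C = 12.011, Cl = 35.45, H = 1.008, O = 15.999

182.65

Molecular formula: C10H11ClO.
M = 10×12.011 + 1×35.45 + 11×1.008 + 1×15.999 = 182.65 g/mol.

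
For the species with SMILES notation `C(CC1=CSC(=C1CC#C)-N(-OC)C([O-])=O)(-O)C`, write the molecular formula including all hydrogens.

C12H14NO4S-

Heavy atoms from the SMILES: 12 C, 1 N, 4 O, 1 S.
Implicit hydrogens by atom environment:
  3 × C (aromatic): no H
  2 × C: 3 H each → 6
  2 × C: 2 H each → 4
  2 × C: 1 H each → 2
  2 × C: no H
  2 × O: no H
  1 × C (aromatic): 1 H
  1 × N: no H
  1 × O: 1 H
  1 × O (charge -1): no H
  1 × S (aromatic): no H
  Total hydrogens = 14.
Net charge -1.
Molecular formula: C12H14NO4S-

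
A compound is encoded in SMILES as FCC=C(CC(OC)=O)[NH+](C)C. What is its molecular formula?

Heavy atoms from the SMILES: 8 C, 1 F, 1 N, 2 O.
Implicit hydrogens by atom environment:
  3 × C: 3 H each → 9
  2 × C: 2 H each → 4
  2 × C: no H
  2 × O: no H
  1 × C: 1 H
  1 × F: no H
  1 × N (charge +1): 1 H
  Total hydrogens = 15.
Net charge +1.
Molecular formula: C8H15FNO2+

C8H15FNO2+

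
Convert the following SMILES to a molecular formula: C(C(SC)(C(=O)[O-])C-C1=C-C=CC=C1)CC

Heavy atoms from the SMILES: 13 C, 2 O, 1 S.
Implicit hydrogens by atom environment:
  5 × C (aromatic): 1 H each → 5
  3 × C: 2 H each → 6
  2 × C: 3 H each → 6
  2 × C: no H
  1 × C (aromatic): no H
  1 × O: no H
  1 × O (charge -1): no H
  1 × S: no H
  Total hydrogens = 17.
Net charge -1.
Molecular formula: C13H17O2S-

C13H17O2S-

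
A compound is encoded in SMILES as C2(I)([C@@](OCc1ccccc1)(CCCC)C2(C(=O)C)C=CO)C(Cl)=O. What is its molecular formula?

C19H22ClIO4

Heavy atoms from the SMILES: 19 C, 1 Cl, 1 I, 4 O.
Implicit hydrogens by atom environment:
  5 × C (aromatic): 1 H each → 5
  5 × C: no H
  4 × C: 2 H each → 8
  3 × O: no H
  2 × C: 3 H each → 6
  2 × C: 1 H each → 2
  1 × C (aromatic): no H
  1 × Cl: no H
  1 × I: no H
  1 × O: 1 H
  Total hydrogens = 22.
Molecular formula: C19H22ClIO4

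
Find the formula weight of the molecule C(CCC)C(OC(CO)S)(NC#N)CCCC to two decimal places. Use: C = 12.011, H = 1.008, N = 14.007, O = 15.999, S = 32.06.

Molecular formula: C12H24N2O2S.
M = 12×12.011 + 24×1.008 + 2×14.007 + 2×15.999 + 1×32.06 = 260.40 g/mol.

260.40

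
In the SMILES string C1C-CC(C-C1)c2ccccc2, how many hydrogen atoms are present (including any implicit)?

Hydrogens are implicit in SMILES; fill each atom to its normal valence:
  5 × C: 2 H each → 10
  5 × C (aromatic): 1 H each → 5
  1 × C: 1 H
  1 × C (aromatic): no H
  Total hydrogens = 16.

16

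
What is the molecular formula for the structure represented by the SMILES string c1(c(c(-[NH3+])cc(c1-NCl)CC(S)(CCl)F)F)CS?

Heavy atoms from the SMILES: 10 C, 2 Cl, 2 F, 2 N, 2 S.
Implicit hydrogens by atom environment:
  5 × C (aromatic): no H
  3 × C: 2 H each → 6
  2 × Cl: no H
  2 × F: no H
  2 × S: 1 H each → 2
  1 × C (aromatic): 1 H
  1 × C: no H
  1 × N (charge +1): 3 H
  1 × N: 1 H
  Total hydrogens = 13.
Net charge +1.
Molecular formula: C10H13Cl2F2N2S2+

C10H13Cl2F2N2S2+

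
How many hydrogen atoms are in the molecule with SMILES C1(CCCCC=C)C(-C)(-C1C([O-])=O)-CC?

21

Hydrogens are implicit in SMILES; fill each atom to its normal valence:
  6 × C: 2 H each → 12
  3 × C: 1 H each → 3
  2 × C: 3 H each → 6
  2 × C: no H
  1 × O: no H
  1 × O (charge -1): no H
  Total hydrogens = 21.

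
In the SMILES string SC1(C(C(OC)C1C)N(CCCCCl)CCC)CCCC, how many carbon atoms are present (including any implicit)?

17

The symbol for carbon appears 17 times in the SMILES. (Cl is a single chlorine, not C + l.)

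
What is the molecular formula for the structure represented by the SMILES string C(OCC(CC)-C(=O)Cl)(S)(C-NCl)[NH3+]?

C7H15Cl2N2O2S+

Heavy atoms from the SMILES: 7 C, 2 Cl, 2 N, 2 O, 1 S.
Implicit hydrogens by atom environment:
  3 × C: 2 H each → 6
  2 × C: no H
  2 × Cl: no H
  2 × O: no H
  1 × C: 3 H
  1 × C: 1 H
  1 × N (charge +1): 3 H
  1 × N: 1 H
  1 × S: 1 H
  Total hydrogens = 15.
Net charge +1.
Molecular formula: C7H15Cl2N2O2S+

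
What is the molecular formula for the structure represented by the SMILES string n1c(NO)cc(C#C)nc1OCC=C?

Heavy atoms from the SMILES: 9 C, 3 N, 2 O.
Implicit hydrogens by atom environment:
  3 × C (aromatic): no H
  2 × C: 2 H each → 4
  2 × C: 1 H each → 2
  2 × N (aromatic): no H
  1 × C (aromatic): 1 H
  1 × C: no H
  1 × N: 1 H
  1 × O: 1 H
  1 × O: no H
  Total hydrogens = 9.
Molecular formula: C9H9N3O2

C9H9N3O2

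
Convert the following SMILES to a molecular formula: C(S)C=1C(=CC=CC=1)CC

C9H12S

Heavy atoms from the SMILES: 9 C, 1 S.
Implicit hydrogens by atom environment:
  4 × C (aromatic): 1 H each → 4
  2 × C: 2 H each → 4
  2 × C (aromatic): no H
  1 × C: 3 H
  1 × S: 1 H
  Total hydrogens = 12.
Molecular formula: C9H12S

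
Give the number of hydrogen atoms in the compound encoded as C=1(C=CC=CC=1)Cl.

5

Hydrogens are implicit in SMILES; fill each atom to its normal valence:
  5 × C (aromatic): 1 H each → 5
  1 × C (aromatic): no H
  1 × Cl: no H
  Total hydrogens = 5.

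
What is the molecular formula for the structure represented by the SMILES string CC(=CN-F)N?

Heavy atoms from the SMILES: 3 C, 1 F, 2 N.
Implicit hydrogens by atom environment:
  1 × C: 3 H
  1 × C: 1 H
  1 × C: no H
  1 × F: no H
  1 × N: 2 H
  1 × N: 1 H
  Total hydrogens = 7.
Molecular formula: C3H7FN2

C3H7FN2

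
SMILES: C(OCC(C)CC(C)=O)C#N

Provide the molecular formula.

C8H13NO2

Heavy atoms from the SMILES: 8 C, 1 N, 2 O.
Implicit hydrogens by atom environment:
  3 × C: 2 H each → 6
  2 × C: 3 H each → 6
  2 × C: no H
  2 × O: no H
  1 × C: 1 H
  1 × N: no H
  Total hydrogens = 13.
Molecular formula: C8H13NO2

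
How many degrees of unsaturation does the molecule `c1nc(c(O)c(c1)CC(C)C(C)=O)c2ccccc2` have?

9

Molecular formula from the SMILES: C16H17NO2.
DoU = (2C + 2 + N − H − X)/2 = (2·16 + 2 + 1 − 17 − 0)/2 = 18/2 = 9.
(Structurally: 2 ring(s) + 7 π bond(s) = 9.)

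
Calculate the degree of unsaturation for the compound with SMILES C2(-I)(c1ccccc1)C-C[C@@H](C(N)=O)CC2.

6

Molecular formula from the SMILES: C13H16INO.
DoU = (2C + 2 + N − H − X)/2 = (2·13 + 2 + 1 − 16 − 1)/2 = 12/2 = 6.
(Structurally: 2 ring(s) + 4 π bond(s) = 6.)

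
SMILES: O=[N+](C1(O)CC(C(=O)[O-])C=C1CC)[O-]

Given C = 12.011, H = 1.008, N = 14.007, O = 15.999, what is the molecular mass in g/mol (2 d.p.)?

Molecular formula: C8H10NO5-.
M = 8×12.011 + 10×1.008 + 1×14.007 + 5×15.999 = 200.17 g/mol.

200.17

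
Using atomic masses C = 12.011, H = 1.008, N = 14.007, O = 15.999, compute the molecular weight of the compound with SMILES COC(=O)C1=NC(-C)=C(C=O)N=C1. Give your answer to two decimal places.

180.16

Molecular formula: C8H8N2O3.
M = 8×12.011 + 8×1.008 + 2×14.007 + 3×15.999 = 180.16 g/mol.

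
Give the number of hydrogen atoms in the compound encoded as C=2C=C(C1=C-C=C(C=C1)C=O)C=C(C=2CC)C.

Hydrogens are implicit in SMILES; fill each atom to its normal valence:
  7 × C (aromatic): 1 H each → 7
  5 × C (aromatic): no H
  2 × C: 3 H each → 6
  1 × C: 2 H
  1 × C: 1 H
  1 × O: no H
  Total hydrogens = 16.

16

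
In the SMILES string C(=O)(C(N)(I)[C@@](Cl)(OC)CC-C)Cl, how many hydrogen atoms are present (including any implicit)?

12

Hydrogens are implicit in SMILES; fill each atom to its normal valence:
  3 × C: no H
  2 × C: 3 H each → 6
  2 × C: 2 H each → 4
  2 × Cl: no H
  2 × O: no H
  1 × I: no H
  1 × N: 2 H
  Total hydrogens = 12.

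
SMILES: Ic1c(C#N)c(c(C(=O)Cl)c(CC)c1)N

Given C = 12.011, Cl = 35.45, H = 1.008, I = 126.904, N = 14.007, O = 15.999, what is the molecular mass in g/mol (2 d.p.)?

334.54

Molecular formula: C10H8ClIN2O.
M = 10×12.011 + 1×35.45 + 8×1.008 + 1×126.904 + 2×14.007 + 1×15.999 = 334.54 g/mol.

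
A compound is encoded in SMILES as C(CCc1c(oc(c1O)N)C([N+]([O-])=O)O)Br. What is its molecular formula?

Heavy atoms from the SMILES: 1 Br, 8 C, 2 N, 5 O.
Implicit hydrogens by atom environment:
  4 × C (aromatic): no H
  3 × C: 2 H each → 6
  2 × O: 1 H each → 2
  1 × Br: no H
  1 × C: 1 H
  1 × N: 2 H
  1 × N (charge +1): no H
  1 × O (aromatic): no H
  1 × O: no H
  1 × O (charge -1): no H
  Total hydrogens = 11.
Molecular formula: C8H11BrN2O5

C8H11BrN2O5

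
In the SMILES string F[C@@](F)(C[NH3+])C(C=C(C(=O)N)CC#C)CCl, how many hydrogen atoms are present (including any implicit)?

14

Hydrogens are implicit in SMILES; fill each atom to its normal valence:
  4 × C: no H
  3 × C: 2 H each → 6
  3 × C: 1 H each → 3
  2 × F: no H
  1 × Cl: no H
  1 × N (charge +1): 3 H
  1 × N: 2 H
  1 × O: no H
  Total hydrogens = 14.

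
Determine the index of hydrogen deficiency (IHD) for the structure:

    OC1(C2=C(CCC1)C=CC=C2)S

Molecular formula from the SMILES: C10H12OS.
DoU = (2C + 2 + N − H − X)/2 = (2·10 + 2 + 0 − 12 − 0)/2 = 10/2 = 5.
(Structurally: 2 ring(s) + 3 π bond(s) = 5.)

5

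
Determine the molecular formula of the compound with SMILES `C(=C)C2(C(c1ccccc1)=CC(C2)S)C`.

Heavy atoms from the SMILES: 14 C, 1 S.
Implicit hydrogens by atom environment:
  5 × C (aromatic): 1 H each → 5
  3 × C: 1 H each → 3
  2 × C: 2 H each → 4
  2 × C: no H
  1 × C: 3 H
  1 × C (aromatic): no H
  1 × S: 1 H
  Total hydrogens = 16.
Molecular formula: C14H16S

C14H16S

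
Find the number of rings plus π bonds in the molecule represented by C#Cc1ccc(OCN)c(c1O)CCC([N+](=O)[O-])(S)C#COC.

9

Molecular formula from the SMILES: C15H16N2O5S.
DoU = (2C + 2 + N − H − X)/2 = (2·15 + 2 + 2 − 16 − 0)/2 = 18/2 = 9.
(Structurally: 1 ring(s) + 8 π bond(s) = 9.)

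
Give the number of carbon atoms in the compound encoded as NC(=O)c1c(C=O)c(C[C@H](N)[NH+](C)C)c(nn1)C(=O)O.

11

The symbol for carbon appears 11 times in the SMILES. Lowercase c denotes aromatic carbon and counts toward C.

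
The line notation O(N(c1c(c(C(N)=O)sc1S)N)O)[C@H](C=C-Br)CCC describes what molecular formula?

Heavy atoms from the SMILES: 1 Br, 11 C, 3 N, 3 O, 2 S.
Implicit hydrogens by atom environment:
  4 × C (aromatic): no H
  3 × C: 1 H each → 3
  2 × C: 2 H each → 4
  2 × N: 2 H each → 4
  2 × O: no H
  1 × Br: no H
  1 × C: 3 H
  1 × C: no H
  1 × N: no H
  1 × O: 1 H
  1 × S: 1 H
  1 × S (aromatic): no H
  Total hydrogens = 16.
Molecular formula: C11H16BrN3O3S2

C11H16BrN3O3S2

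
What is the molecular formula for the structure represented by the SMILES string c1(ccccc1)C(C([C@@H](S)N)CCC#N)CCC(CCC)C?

Heavy atoms from the SMILES: 19 C, 2 N, 1 S.
Implicit hydrogens by atom environment:
  6 × C: 2 H each → 12
  5 × C (aromatic): 1 H each → 5
  4 × C: 1 H each → 4
  2 × C: 3 H each → 6
  1 × C: no H
  1 × C (aromatic): no H
  1 × N: 2 H
  1 × N: no H
  1 × S: 1 H
  Total hydrogens = 30.
Molecular formula: C19H30N2S

C19H30N2S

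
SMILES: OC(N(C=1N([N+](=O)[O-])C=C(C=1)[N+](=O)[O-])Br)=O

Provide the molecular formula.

C5H3BrN4O6

Heavy atoms from the SMILES: 1 Br, 5 C, 4 N, 6 O.
Implicit hydrogens by atom environment:
  3 × O: no H
  2 × C (aromatic): 1 H each → 2
  2 × C (aromatic): no H
  2 × N (charge +1): no H
  2 × O (charge -1): no H
  1 × Br: no H
  1 × C: no H
  1 × N (aromatic): no H
  1 × N: no H
  1 × O: 1 H
  Total hydrogens = 3.
Molecular formula: C5H3BrN4O6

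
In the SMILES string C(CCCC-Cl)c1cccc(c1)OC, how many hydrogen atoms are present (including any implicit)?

Hydrogens are implicit in SMILES; fill each atom to its normal valence:
  5 × C: 2 H each → 10
  4 × C (aromatic): 1 H each → 4
  2 × C (aromatic): no H
  1 × C: 3 H
  1 × Cl: no H
  1 × O: no H
  Total hydrogens = 17.

17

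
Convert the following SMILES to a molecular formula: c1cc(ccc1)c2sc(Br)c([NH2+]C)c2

Heavy atoms from the SMILES: 1 Br, 11 C, 1 N, 1 S.
Implicit hydrogens by atom environment:
  6 × C (aromatic): 1 H each → 6
  4 × C (aromatic): no H
  1 × Br: no H
  1 × C: 3 H
  1 × N (charge +1): 2 H
  1 × S (aromatic): no H
  Total hydrogens = 11.
Net charge +1.
Molecular formula: C11H11BrNS+

C11H11BrNS+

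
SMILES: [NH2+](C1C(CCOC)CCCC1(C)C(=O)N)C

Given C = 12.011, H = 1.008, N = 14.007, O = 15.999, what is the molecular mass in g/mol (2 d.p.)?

229.34

Molecular formula: C12H25N2O2+.
M = 12×12.011 + 25×1.008 + 2×14.007 + 2×15.999 = 229.34 g/mol.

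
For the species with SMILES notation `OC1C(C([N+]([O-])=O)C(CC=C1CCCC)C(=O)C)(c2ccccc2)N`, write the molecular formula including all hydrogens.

Heavy atoms from the SMILES: 19 C, 2 N, 4 O.
Implicit hydrogens by atom environment:
  5 × C (aromatic): 1 H each → 5
  4 × C: 2 H each → 8
  4 × C: 1 H each → 4
  3 × C: no H
  2 × C: 3 H each → 6
  2 × O: no H
  1 × C (aromatic): no H
  1 × N: 2 H
  1 × N (charge +1): no H
  1 × O: 1 H
  1 × O (charge -1): no H
  Total hydrogens = 26.
Molecular formula: C19H26N2O4

C19H26N2O4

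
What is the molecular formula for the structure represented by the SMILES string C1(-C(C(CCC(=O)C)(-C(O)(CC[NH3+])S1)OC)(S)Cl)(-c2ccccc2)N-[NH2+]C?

Heavy atoms from the SMILES: 18 C, 1 Cl, 3 N, 3 O, 2 S.
Implicit hydrogens by atom environment:
  5 × C (aromatic): 1 H each → 5
  5 × C: no H
  4 × C: 2 H each → 8
  3 × C: 3 H each → 9
  2 × O: no H
  1 × C (aromatic): no H
  1 × Cl: no H
  1 × N (charge +1): 3 H
  1 × N (charge +1): 2 H
  1 × N: 1 H
  1 × O: 1 H
  1 × S: 1 H
  1 × S: no H
  Total hydrogens = 30.
Net charge +2.
Molecular formula: [C18H30ClN3O3S2]2+

[C18H30ClN3O3S2]2+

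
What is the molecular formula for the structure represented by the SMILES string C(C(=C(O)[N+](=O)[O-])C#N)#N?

Heavy atoms from the SMILES: 4 C, 3 N, 3 O.
Implicit hydrogens by atom environment:
  4 × C: no H
  2 × N: no H
  1 × N (charge +1): no H
  1 × O: 1 H
  1 × O: no H
  1 × O (charge -1): no H
  Total hydrogens = 1.
Molecular formula: C4HN3O3

C4HN3O3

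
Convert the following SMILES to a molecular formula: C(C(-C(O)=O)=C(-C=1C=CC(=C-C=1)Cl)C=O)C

Heavy atoms from the SMILES: 12 C, 1 Cl, 3 O.
Implicit hydrogens by atom environment:
  4 × C (aromatic): 1 H each → 4
  3 × C: no H
  2 × C (aromatic): no H
  2 × O: no H
  1 × C: 3 H
  1 × C: 2 H
  1 × C: 1 H
  1 × Cl: no H
  1 × O: 1 H
  Total hydrogens = 11.
Molecular formula: C12H11ClO3

C12H11ClO3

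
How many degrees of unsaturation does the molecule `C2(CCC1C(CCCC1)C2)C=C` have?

3

Molecular formula from the SMILES: C12H20.
DoU = (2C + 2 + N − H − X)/2 = (2·12 + 2 + 0 − 20 − 0)/2 = 6/2 = 3.
(Structurally: 2 ring(s) + 1 π bond(s) = 3.)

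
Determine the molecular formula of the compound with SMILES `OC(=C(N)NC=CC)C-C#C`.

C8H12N2O

Heavy atoms from the SMILES: 8 C, 2 N, 1 O.
Implicit hydrogens by atom environment:
  3 × C: 1 H each → 3
  3 × C: no H
  1 × C: 3 H
  1 × C: 2 H
  1 × N: 2 H
  1 × N: 1 H
  1 × O: 1 H
  Total hydrogens = 12.
Molecular formula: C8H12N2O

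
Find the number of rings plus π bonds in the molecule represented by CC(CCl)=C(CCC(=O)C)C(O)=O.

Molecular formula from the SMILES: C9H13ClO3.
DoU = (2C + 2 + N − H − X)/2 = (2·9 + 2 + 0 − 13 − 1)/2 = 6/2 = 3.
(Structurally: 0 ring(s) + 3 π bond(s) = 3.)

3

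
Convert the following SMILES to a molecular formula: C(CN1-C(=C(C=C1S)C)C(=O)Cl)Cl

Heavy atoms from the SMILES: 8 C, 2 Cl, 1 N, 1 O, 1 S.
Implicit hydrogens by atom environment:
  3 × C (aromatic): no H
  2 × C: 2 H each → 4
  2 × Cl: no H
  1 × C: 3 H
  1 × C (aromatic): 1 H
  1 × C: no H
  1 × N (aromatic): no H
  1 × O: no H
  1 × S: 1 H
  Total hydrogens = 9.
Molecular formula: C8H9Cl2NOS

C8H9Cl2NOS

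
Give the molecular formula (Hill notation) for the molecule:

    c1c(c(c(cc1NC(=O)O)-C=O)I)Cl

C8H5ClINO3

Heavy atoms from the SMILES: 8 C, 1 Cl, 1 I, 1 N, 3 O.
Implicit hydrogens by atom environment:
  4 × C (aromatic): no H
  2 × C (aromatic): 1 H each → 2
  2 × O: no H
  1 × C: 1 H
  1 × C: no H
  1 × Cl: no H
  1 × I: no H
  1 × N: 1 H
  1 × O: 1 H
  Total hydrogens = 5.
Molecular formula: C8H5ClINO3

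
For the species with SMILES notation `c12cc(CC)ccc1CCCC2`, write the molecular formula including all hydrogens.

C12H16

Heavy atoms from the SMILES: 12 C.
Implicit hydrogens by atom environment:
  5 × C: 2 H each → 10
  3 × C (aromatic): 1 H each → 3
  3 × C (aromatic): no H
  1 × C: 3 H
  Total hydrogens = 16.
Molecular formula: C12H16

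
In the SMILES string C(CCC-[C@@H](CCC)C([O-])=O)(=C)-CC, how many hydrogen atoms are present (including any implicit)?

Hydrogens are implicit in SMILES; fill each atom to its normal valence:
  7 × C: 2 H each → 14
  2 × C: 3 H each → 6
  2 × C: no H
  1 × C: 1 H
  1 × O: no H
  1 × O (charge -1): no H
  Total hydrogens = 21.

21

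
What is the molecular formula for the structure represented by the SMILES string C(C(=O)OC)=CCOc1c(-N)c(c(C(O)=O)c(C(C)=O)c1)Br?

C14H14BrNO6

Heavy atoms from the SMILES: 1 Br, 14 C, 1 N, 6 O.
Implicit hydrogens by atom environment:
  5 × C (aromatic): no H
  5 × O: no H
  3 × C: no H
  2 × C: 3 H each → 6
  2 × C: 1 H each → 2
  1 × Br: no H
  1 × C: 2 H
  1 × C (aromatic): 1 H
  1 × N: 2 H
  1 × O: 1 H
  Total hydrogens = 14.
Molecular formula: C14H14BrNO6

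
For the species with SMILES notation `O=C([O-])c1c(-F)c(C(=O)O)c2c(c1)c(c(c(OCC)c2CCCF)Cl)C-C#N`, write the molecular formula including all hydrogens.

Heavy atoms from the SMILES: 19 C, 1 Cl, 2 F, 1 N, 5 O.
Implicit hydrogens by atom environment:
  9 × C (aromatic): no H
  5 × C: 2 H each → 10
  3 × C: no H
  3 × O: no H
  2 × F: no H
  1 × C: 3 H
  1 × C (aromatic): 1 H
  1 × Cl: no H
  1 × N: no H
  1 × O: 1 H
  1 × O (charge -1): no H
  Total hydrogens = 15.
Net charge -1.
Molecular formula: C19H15ClF2NO5-

C19H15ClF2NO5-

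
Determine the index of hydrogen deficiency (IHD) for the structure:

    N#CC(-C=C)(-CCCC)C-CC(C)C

Molecular formula from the SMILES: C13H23N.
DoU = (2C + 2 + N − H − X)/2 = (2·13 + 2 + 1 − 23 − 0)/2 = 6/2 = 3.
(Structurally: 0 ring(s) + 3 π bond(s) = 3.)

3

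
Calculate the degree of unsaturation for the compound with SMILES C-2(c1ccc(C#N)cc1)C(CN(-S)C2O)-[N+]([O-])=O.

8

Molecular formula from the SMILES: C11H11N3O3S.
DoU = (2C + 2 + N − H − X)/2 = (2·11 + 2 + 3 − 11 − 0)/2 = 16/2 = 8.
(Structurally: 2 ring(s) + 6 π bond(s) = 8.)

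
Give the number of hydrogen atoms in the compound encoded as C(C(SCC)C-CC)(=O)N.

15

Hydrogens are implicit in SMILES; fill each atom to its normal valence:
  3 × C: 2 H each → 6
  2 × C: 3 H each → 6
  1 × C: 1 H
  1 × C: no H
  1 × N: 2 H
  1 × O: no H
  1 × S: no H
  Total hydrogens = 15.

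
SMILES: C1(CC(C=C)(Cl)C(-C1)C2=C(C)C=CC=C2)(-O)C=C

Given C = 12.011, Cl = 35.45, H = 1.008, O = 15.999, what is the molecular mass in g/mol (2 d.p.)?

262.78

Molecular formula: C16H19ClO.
M = 16×12.011 + 1×35.45 + 19×1.008 + 1×15.999 = 262.78 g/mol.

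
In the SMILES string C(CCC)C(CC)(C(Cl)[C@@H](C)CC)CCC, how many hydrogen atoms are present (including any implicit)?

Hydrogens are implicit in SMILES; fill each atom to its normal valence:
  7 × C: 2 H each → 14
  5 × C: 3 H each → 15
  2 × C: 1 H each → 2
  1 × C: no H
  1 × Cl: no H
  Total hydrogens = 31.

31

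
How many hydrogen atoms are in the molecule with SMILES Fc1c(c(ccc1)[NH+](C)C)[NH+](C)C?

17

Hydrogens are implicit in SMILES; fill each atom to its normal valence:
  4 × C: 3 H each → 12
  3 × C (aromatic): 1 H each → 3
  3 × C (aromatic): no H
  2 × N (charge +1): 1 H each → 2
  1 × F: no H
  Total hydrogens = 17.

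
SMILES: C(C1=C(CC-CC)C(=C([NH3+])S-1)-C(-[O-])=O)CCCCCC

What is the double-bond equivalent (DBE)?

4

Molecular formula from the SMILES: C16H27NO2S.
DoU = (2C + 2 + N − H − X)/2 = (2·16 + 2 + 1 − 27 − 0)/2 = 8/2 = 4.
(Structurally: 1 ring(s) + 3 π bond(s) = 4.)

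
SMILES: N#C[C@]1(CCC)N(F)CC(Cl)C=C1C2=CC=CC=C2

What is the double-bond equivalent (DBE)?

8

Molecular formula from the SMILES: C15H16ClFN2.
DoU = (2C + 2 + N − H − X)/2 = (2·15 + 2 + 2 − 16 − 2)/2 = 16/2 = 8.
(Structurally: 2 ring(s) + 6 π bond(s) = 8.)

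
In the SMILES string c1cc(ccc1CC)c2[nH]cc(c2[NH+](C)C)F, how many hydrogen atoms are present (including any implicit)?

Hydrogens are implicit in SMILES; fill each atom to its normal valence:
  5 × C (aromatic): 1 H each → 5
  5 × C (aromatic): no H
  3 × C: 3 H each → 9
  1 × C: 2 H
  1 × F: no H
  1 × N (aromatic): 1 H
  1 × N (charge +1): 1 H
  Total hydrogens = 18.

18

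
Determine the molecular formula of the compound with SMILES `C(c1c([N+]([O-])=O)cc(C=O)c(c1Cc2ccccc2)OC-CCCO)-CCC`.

C22H27NO5

Heavy atoms from the SMILES: 22 C, 1 N, 5 O.
Implicit hydrogens by atom environment:
  8 × C: 2 H each → 16
  6 × C (aromatic): 1 H each → 6
  6 × C (aromatic): no H
  3 × O: no H
  1 × C: 3 H
  1 × C: 1 H
  1 × N (charge +1): no H
  1 × O: 1 H
  1 × O (charge -1): no H
  Total hydrogens = 27.
Molecular formula: C22H27NO5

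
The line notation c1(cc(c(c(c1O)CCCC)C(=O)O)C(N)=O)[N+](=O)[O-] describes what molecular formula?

C12H14N2O6

Heavy atoms from the SMILES: 12 C, 2 N, 6 O.
Implicit hydrogens by atom environment:
  5 × C (aromatic): no H
  3 × C: 2 H each → 6
  3 × O: no H
  2 × C: no H
  2 × O: 1 H each → 2
  1 × C: 3 H
  1 × C (aromatic): 1 H
  1 × N: 2 H
  1 × N (charge +1): no H
  1 × O (charge -1): no H
  Total hydrogens = 14.
Molecular formula: C12H14N2O6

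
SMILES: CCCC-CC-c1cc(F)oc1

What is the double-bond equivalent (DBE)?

3

Molecular formula from the SMILES: C10H15FO.
DoU = (2C + 2 + N − H − X)/2 = (2·10 + 2 + 0 − 15 − 1)/2 = 6/2 = 3.
(Structurally: 1 ring(s) + 2 π bond(s) = 3.)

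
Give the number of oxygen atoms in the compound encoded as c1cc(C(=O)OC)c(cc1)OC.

The symbol for oxygen appears 3 times in the SMILES.

3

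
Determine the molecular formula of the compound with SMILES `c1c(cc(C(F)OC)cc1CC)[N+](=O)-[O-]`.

Heavy atoms from the SMILES: 10 C, 1 F, 1 N, 3 O.
Implicit hydrogens by atom environment:
  3 × C (aromatic): 1 H each → 3
  3 × C (aromatic): no H
  2 × C: 3 H each → 6
  2 × O: no H
  1 × C: 2 H
  1 × C: 1 H
  1 × F: no H
  1 × N (charge +1): no H
  1 × O (charge -1): no H
  Total hydrogens = 12.
Molecular formula: C10H12FNO3

C10H12FNO3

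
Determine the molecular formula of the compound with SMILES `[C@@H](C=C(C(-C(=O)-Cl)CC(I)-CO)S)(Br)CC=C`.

C11H15BrClIO2S

Heavy atoms from the SMILES: 1 Br, 11 C, 1 Cl, 1 I, 2 O, 1 S.
Implicit hydrogens by atom environment:
  5 × C: 1 H each → 5
  4 × C: 2 H each → 8
  2 × C: no H
  1 × Br: no H
  1 × Cl: no H
  1 × I: no H
  1 × O: 1 H
  1 × O: no H
  1 × S: 1 H
  Total hydrogens = 15.
Molecular formula: C11H15BrClIO2S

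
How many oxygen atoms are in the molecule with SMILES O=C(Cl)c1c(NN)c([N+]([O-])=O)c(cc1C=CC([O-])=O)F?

The symbol for oxygen appears 5 times in the SMILES.

5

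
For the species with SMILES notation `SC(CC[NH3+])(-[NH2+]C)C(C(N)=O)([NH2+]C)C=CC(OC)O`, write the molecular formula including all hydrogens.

[C11H27N4O3S]3+

Heavy atoms from the SMILES: 11 C, 4 N, 3 O, 1 S.
Implicit hydrogens by atom environment:
  3 × C: 3 H each → 9
  3 × C: 1 H each → 3
  3 × C: no H
  2 × C: 2 H each → 4
  2 × N (charge +1): 2 H each → 4
  2 × O: no H
  1 × N (charge +1): 3 H
  1 × N: 2 H
  1 × O: 1 H
  1 × S: 1 H
  Total hydrogens = 27.
Net charge +3.
Molecular formula: [C11H27N4O3S]3+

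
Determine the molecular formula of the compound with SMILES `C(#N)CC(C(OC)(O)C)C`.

C7H13NO2

Heavy atoms from the SMILES: 7 C, 1 N, 2 O.
Implicit hydrogens by atom environment:
  3 × C: 3 H each → 9
  2 × C: no H
  1 × C: 2 H
  1 × C: 1 H
  1 × N: no H
  1 × O: 1 H
  1 × O: no H
  Total hydrogens = 13.
Molecular formula: C7H13NO2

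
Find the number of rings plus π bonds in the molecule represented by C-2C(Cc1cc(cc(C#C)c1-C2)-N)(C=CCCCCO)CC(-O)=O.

Molecular formula from the SMILES: C20H25NO3.
DoU = (2C + 2 + N − H − X)/2 = (2·20 + 2 + 1 − 25 − 0)/2 = 18/2 = 9.
(Structurally: 2 ring(s) + 7 π bond(s) = 9.)

9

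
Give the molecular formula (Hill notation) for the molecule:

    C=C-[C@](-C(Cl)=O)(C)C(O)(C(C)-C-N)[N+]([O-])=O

Heavy atoms from the SMILES: 9 C, 1 Cl, 2 N, 4 O.
Implicit hydrogens by atom environment:
  3 × C: no H
  2 × C: 3 H each → 6
  2 × C: 2 H each → 4
  2 × C: 1 H each → 2
  2 × O: no H
  1 × Cl: no H
  1 × N: 2 H
  1 × N (charge +1): no H
  1 × O: 1 H
  1 × O (charge -1): no H
  Total hydrogens = 15.
Molecular formula: C9H15ClN2O4

C9H15ClN2O4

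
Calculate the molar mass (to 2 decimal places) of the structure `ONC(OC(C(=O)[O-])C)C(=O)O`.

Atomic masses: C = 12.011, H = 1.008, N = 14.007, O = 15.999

178.12

Molecular formula: C5H8NO6-.
M = 5×12.011 + 8×1.008 + 1×14.007 + 6×15.999 = 178.12 g/mol.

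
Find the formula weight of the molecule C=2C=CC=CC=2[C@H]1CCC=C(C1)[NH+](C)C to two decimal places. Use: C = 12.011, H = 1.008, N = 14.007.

Molecular formula: C14H20N+.
M = 14×12.011 + 20×1.008 + 1×14.007 = 202.32 g/mol.

202.32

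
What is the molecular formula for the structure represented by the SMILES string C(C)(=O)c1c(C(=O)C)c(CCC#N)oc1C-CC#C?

C15H15NO3

Heavy atoms from the SMILES: 15 C, 1 N, 3 O.
Implicit hydrogens by atom environment:
  4 × C: 2 H each → 8
  4 × C (aromatic): no H
  4 × C: no H
  2 × C: 3 H each → 6
  2 × O: no H
  1 × C: 1 H
  1 × N: no H
  1 × O (aromatic): no H
  Total hydrogens = 15.
Molecular formula: C15H15NO3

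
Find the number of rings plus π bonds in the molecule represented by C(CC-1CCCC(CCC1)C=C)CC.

Molecular formula from the SMILES: C14H26.
DoU = (2C + 2 + N − H − X)/2 = (2·14 + 2 + 0 − 26 − 0)/2 = 4/2 = 2.
(Structurally: 1 ring(s) + 1 π bond(s) = 2.)

2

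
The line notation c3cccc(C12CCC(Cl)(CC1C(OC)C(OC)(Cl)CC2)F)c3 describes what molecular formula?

Heavy atoms from the SMILES: 18 C, 2 Cl, 1 F, 2 O.
Implicit hydrogens by atom environment:
  5 × C: 2 H each → 10
  5 × C (aromatic): 1 H each → 5
  3 × C: no H
  2 × C: 3 H each → 6
  2 × C: 1 H each → 2
  2 × Cl: no H
  2 × O: no H
  1 × C (aromatic): no H
  1 × F: no H
  Total hydrogens = 23.
Molecular formula: C18H23Cl2FO2

C18H23Cl2FO2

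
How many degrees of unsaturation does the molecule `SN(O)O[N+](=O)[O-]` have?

Molecular formula from the SMILES: H2N2O4S.
DoU = (2C + 2 + N − H − X)/2 = (2·0 + 2 + 2 − 2 − 0)/2 = 2/2 = 1.
(Structurally: 0 ring(s) + 1 π bond(s) = 1.)

1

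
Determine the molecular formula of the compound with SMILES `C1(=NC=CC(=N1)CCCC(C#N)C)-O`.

Heavy atoms from the SMILES: 10 C, 3 N, 1 O.
Implicit hydrogens by atom environment:
  3 × C: 2 H each → 6
  2 × C (aromatic): 1 H each → 2
  2 × C (aromatic): no H
  2 × N (aromatic): no H
  1 × C: 3 H
  1 × C: 1 H
  1 × C: no H
  1 × N: no H
  1 × O: 1 H
  Total hydrogens = 13.
Molecular formula: C10H13N3O

C10H13N3O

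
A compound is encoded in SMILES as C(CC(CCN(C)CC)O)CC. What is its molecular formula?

C10H23NO

Heavy atoms from the SMILES: 10 C, 1 N, 1 O.
Implicit hydrogens by atom environment:
  6 × C: 2 H each → 12
  3 × C: 3 H each → 9
  1 × C: 1 H
  1 × N: no H
  1 × O: 1 H
  Total hydrogens = 23.
Molecular formula: C10H23NO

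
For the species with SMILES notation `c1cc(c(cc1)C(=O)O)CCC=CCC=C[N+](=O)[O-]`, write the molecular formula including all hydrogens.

Heavy atoms from the SMILES: 14 C, 1 N, 4 O.
Implicit hydrogens by atom environment:
  4 × C: 1 H each → 4
  4 × C (aromatic): 1 H each → 4
  3 × C: 2 H each → 6
  2 × C (aromatic): no H
  2 × O: no H
  1 × C: no H
  1 × N (charge +1): no H
  1 × O: 1 H
  1 × O (charge -1): no H
  Total hydrogens = 15.
Molecular formula: C14H15NO4

C14H15NO4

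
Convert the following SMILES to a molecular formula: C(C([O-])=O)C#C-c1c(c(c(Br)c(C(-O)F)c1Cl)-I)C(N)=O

Heavy atoms from the SMILES: 1 Br, 12 C, 1 Cl, 1 F, 1 I, 1 N, 4 O.
Implicit hydrogens by atom environment:
  6 × C (aromatic): no H
  4 × C: no H
  2 × O: no H
  1 × Br: no H
  1 × C: 2 H
  1 × C: 1 H
  1 × Cl: no H
  1 × F: no H
  1 × I: no H
  1 × N: 2 H
  1 × O: 1 H
  1 × O (charge -1): no H
  Total hydrogens = 6.
Net charge -1.
Molecular formula: C12H6BrClFINO4-

C12H6BrClFINO4-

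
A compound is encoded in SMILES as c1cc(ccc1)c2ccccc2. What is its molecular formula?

Heavy atoms from the SMILES: 12 C.
Implicit hydrogens by atom environment:
  10 × C (aromatic): 1 H each → 10
  2 × C (aromatic): no H
  Total hydrogens = 10.
Molecular formula: C12H10

C12H10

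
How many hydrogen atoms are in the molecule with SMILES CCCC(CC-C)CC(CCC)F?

25

Hydrogens are implicit in SMILES; fill each atom to its normal valence:
  7 × C: 2 H each → 14
  3 × C: 3 H each → 9
  2 × C: 1 H each → 2
  1 × F: no H
  Total hydrogens = 25.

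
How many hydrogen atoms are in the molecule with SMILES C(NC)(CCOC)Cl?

Hydrogens are implicit in SMILES; fill each atom to its normal valence:
  2 × C: 3 H each → 6
  2 × C: 2 H each → 4
  1 × C: 1 H
  1 × Cl: no H
  1 × N: 1 H
  1 × O: no H
  Total hydrogens = 12.

12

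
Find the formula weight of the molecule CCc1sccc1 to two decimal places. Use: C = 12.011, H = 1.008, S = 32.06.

Molecular formula: C6H8S.
M = 6×12.011 + 8×1.008 + 1×32.06 = 112.19 g/mol.

112.19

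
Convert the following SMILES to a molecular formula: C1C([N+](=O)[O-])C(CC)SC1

C6H11NO2S

Heavy atoms from the SMILES: 6 C, 1 N, 2 O, 1 S.
Implicit hydrogens by atom environment:
  3 × C: 2 H each → 6
  2 × C: 1 H each → 2
  1 × C: 3 H
  1 × N (charge +1): no H
  1 × O: no H
  1 × O (charge -1): no H
  1 × S: no H
  Total hydrogens = 11.
Molecular formula: C6H11NO2S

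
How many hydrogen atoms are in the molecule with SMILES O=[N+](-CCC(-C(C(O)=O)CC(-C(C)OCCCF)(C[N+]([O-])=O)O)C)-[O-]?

Hydrogens are implicit in SMILES; fill each atom to its normal valence:
  7 × C: 2 H each → 14
  4 × O: no H
  3 × C: 1 H each → 3
  2 × C: 3 H each → 6
  2 × C: no H
  2 × N (charge +1): no H
  2 × O: 1 H each → 2
  2 × O (charge -1): no H
  1 × F: no H
  Total hydrogens = 25.

25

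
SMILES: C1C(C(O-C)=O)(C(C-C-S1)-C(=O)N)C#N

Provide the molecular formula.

Heavy atoms from the SMILES: 9 C, 2 N, 3 O, 1 S.
Implicit hydrogens by atom environment:
  4 × C: no H
  3 × C: 2 H each → 6
  3 × O: no H
  1 × C: 3 H
  1 × C: 1 H
  1 × N: 2 H
  1 × N: no H
  1 × S: no H
  Total hydrogens = 12.
Molecular formula: C9H12N2O3S

C9H12N2O3S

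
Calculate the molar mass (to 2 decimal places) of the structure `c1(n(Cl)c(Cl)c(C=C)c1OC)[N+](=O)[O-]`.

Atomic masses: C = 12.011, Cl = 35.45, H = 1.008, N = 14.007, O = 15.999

237.04

Molecular formula: C7H6Cl2N2O3.
M = 7×12.011 + 2×35.45 + 6×1.008 + 2×14.007 + 3×15.999 = 237.04 g/mol.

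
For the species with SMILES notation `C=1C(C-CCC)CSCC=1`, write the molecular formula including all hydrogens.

Heavy atoms from the SMILES: 9 C, 1 S.
Implicit hydrogens by atom environment:
  5 × C: 2 H each → 10
  3 × C: 1 H each → 3
  1 × C: 3 H
  1 × S: no H
  Total hydrogens = 16.
Molecular formula: C9H16S

C9H16S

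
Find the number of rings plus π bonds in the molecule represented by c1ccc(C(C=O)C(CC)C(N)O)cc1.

5

Molecular formula from the SMILES: C12H17NO2.
DoU = (2C + 2 + N − H − X)/2 = (2·12 + 2 + 1 − 17 − 0)/2 = 10/2 = 5.
(Structurally: 1 ring(s) + 4 π bond(s) = 5.)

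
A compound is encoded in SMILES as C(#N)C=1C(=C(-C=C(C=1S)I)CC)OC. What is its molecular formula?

Heavy atoms from the SMILES: 10 C, 1 I, 1 N, 1 O, 1 S.
Implicit hydrogens by atom environment:
  5 × C (aromatic): no H
  2 × C: 3 H each → 6
  1 × C: 2 H
  1 × C (aromatic): 1 H
  1 × C: no H
  1 × I: no H
  1 × N: no H
  1 × O: no H
  1 × S: 1 H
  Total hydrogens = 10.
Molecular formula: C10H10INOS

C10H10INOS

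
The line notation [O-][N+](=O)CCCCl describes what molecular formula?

Heavy atoms from the SMILES: 3 C, 1 Cl, 1 N, 2 O.
Implicit hydrogens by atom environment:
  3 × C: 2 H each → 6
  1 × Cl: no H
  1 × N (charge +1): no H
  1 × O: no H
  1 × O (charge -1): no H
  Total hydrogens = 6.
Molecular formula: C3H6ClNO2

C3H6ClNO2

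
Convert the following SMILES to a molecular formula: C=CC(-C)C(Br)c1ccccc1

Heavy atoms from the SMILES: 1 Br, 11 C.
Implicit hydrogens by atom environment:
  5 × C (aromatic): 1 H each → 5
  3 × C: 1 H each → 3
  1 × Br: no H
  1 × C: 3 H
  1 × C: 2 H
  1 × C (aromatic): no H
  Total hydrogens = 13.
Molecular formula: C11H13Br

C11H13Br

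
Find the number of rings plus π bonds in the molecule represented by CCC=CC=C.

Molecular formula from the SMILES: C6H10.
DoU = (2C + 2 + N − H − X)/2 = (2·6 + 2 + 0 − 10 − 0)/2 = 4/2 = 2.
(Structurally: 0 ring(s) + 2 π bond(s) = 2.)

2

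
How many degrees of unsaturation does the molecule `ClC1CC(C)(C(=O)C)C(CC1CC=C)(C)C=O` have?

4

Molecular formula from the SMILES: C14H21ClO2.
DoU = (2C + 2 + N − H − X)/2 = (2·14 + 2 + 0 − 21 − 1)/2 = 8/2 = 4.
(Structurally: 1 ring(s) + 3 π bond(s) = 4.)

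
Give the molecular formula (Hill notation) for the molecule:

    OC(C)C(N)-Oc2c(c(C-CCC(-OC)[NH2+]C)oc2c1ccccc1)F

Heavy atoms from the SMILES: 19 C, 1 F, 2 N, 4 O.
Implicit hydrogens by atom environment:
  5 × C (aromatic): 1 H each → 5
  5 × C (aromatic): no H
  3 × C: 3 H each → 9
  3 × C: 2 H each → 6
  3 × C: 1 H each → 3
  2 × O: no H
  1 × F: no H
  1 × N: 2 H
  1 × N (charge +1): 2 H
  1 × O: 1 H
  1 × O (aromatic): no H
  Total hydrogens = 28.
Net charge +1.
Molecular formula: C19H28FN2O4+

C19H28FN2O4+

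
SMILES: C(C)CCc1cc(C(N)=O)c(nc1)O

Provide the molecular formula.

C10H14N2O2

Heavy atoms from the SMILES: 10 C, 2 N, 2 O.
Implicit hydrogens by atom environment:
  3 × C: 2 H each → 6
  3 × C (aromatic): no H
  2 × C (aromatic): 1 H each → 2
  1 × C: 3 H
  1 × C: no H
  1 × N: 2 H
  1 × N (aromatic): no H
  1 × O: 1 H
  1 × O: no H
  Total hydrogens = 14.
Molecular formula: C10H14N2O2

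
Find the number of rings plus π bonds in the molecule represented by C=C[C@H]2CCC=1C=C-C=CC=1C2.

Molecular formula from the SMILES: C12H14.
DoU = (2C + 2 + N − H − X)/2 = (2·12 + 2 + 0 − 14 − 0)/2 = 12/2 = 6.
(Structurally: 2 ring(s) + 4 π bond(s) = 6.)

6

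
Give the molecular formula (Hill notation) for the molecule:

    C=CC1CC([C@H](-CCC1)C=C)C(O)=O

C12H18O2

Heavy atoms from the SMILES: 12 C, 2 O.
Implicit hydrogens by atom environment:
  6 × C: 2 H each → 12
  5 × C: 1 H each → 5
  1 × C: no H
  1 × O: 1 H
  1 × O: no H
  Total hydrogens = 18.
Molecular formula: C12H18O2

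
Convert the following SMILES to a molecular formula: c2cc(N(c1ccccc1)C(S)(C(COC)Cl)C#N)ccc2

Heavy atoms from the SMILES: 17 C, 1 Cl, 2 N, 1 O, 1 S.
Implicit hydrogens by atom environment:
  10 × C (aromatic): 1 H each → 10
  2 × C: no H
  2 × C (aromatic): no H
  2 × N: no H
  1 × C: 3 H
  1 × C: 2 H
  1 × C: 1 H
  1 × Cl: no H
  1 × O: no H
  1 × S: 1 H
  Total hydrogens = 17.
Molecular formula: C17H17ClN2OS

C17H17ClN2OS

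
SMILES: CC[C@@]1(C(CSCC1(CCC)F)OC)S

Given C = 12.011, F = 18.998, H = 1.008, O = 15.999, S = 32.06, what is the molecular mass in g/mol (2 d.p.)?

Molecular formula: C11H21FOS2.
M = 11×12.011 + 1×18.998 + 21×1.008 + 1×15.999 + 2×32.06 = 252.41 g/mol.

252.41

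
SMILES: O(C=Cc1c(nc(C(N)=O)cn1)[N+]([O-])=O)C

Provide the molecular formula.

C8H8N4O4

Heavy atoms from the SMILES: 8 C, 4 N, 4 O.
Implicit hydrogens by atom environment:
  3 × C (aromatic): no H
  3 × O: no H
  2 × C: 1 H each → 2
  2 × N (aromatic): no H
  1 × C: 3 H
  1 × C (aromatic): 1 H
  1 × C: no H
  1 × N: 2 H
  1 × N (charge +1): no H
  1 × O (charge -1): no H
  Total hydrogens = 8.
Molecular formula: C8H8N4O4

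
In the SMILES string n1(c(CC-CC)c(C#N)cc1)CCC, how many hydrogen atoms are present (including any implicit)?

Hydrogens are implicit in SMILES; fill each atom to its normal valence:
  5 × C: 2 H each → 10
  2 × C: 3 H each → 6
  2 × C (aromatic): 1 H each → 2
  2 × C (aromatic): no H
  1 × C: no H
  1 × N (aromatic): no H
  1 × N: no H
  Total hydrogens = 18.

18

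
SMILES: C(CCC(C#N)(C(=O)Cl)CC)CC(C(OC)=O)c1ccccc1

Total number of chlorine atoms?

The symbol for chlorine appears 1 time in the SMILES.

1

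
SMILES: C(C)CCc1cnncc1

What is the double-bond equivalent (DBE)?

4

Molecular formula from the SMILES: C8H12N2.
DoU = (2C + 2 + N − H − X)/2 = (2·8 + 2 + 2 − 12 − 0)/2 = 8/2 = 4.
(Structurally: 1 ring(s) + 3 π bond(s) = 4.)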